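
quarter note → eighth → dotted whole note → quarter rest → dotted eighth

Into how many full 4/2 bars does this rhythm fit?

1

One bar of 4/2 = 32 sixteenth notes.
Convert each value to sixteenth notes: quarter note = 4; eighth = 2; dotted whole note = 24; quarter rest = 4; dotted eighth = 3.
Altogether 4 + 2 + 24 + 4 + 3 = 37.
37 ÷ 32 = 1 complete bar with 5 left over.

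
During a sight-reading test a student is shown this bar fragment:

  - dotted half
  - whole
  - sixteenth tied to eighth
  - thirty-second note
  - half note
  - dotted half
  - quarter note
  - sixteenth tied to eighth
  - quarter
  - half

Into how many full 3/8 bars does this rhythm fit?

One bar of 3/8 = 12 thirty-second notes.
Convert each value to thirty-second notes: dotted half = 24; whole = 32; sixteenth tied to eighth (sixteenth + eighth) = 6; thirty-second note = 1; half note = 16; dotted half = 24; quarter note = 8; sixteenth tied to eighth (sixteenth + eighth) = 6; quarter = 8; half = 16.
Total: 24 + 32 + 6 + 1 + 16 + 24 + 8 + 6 + 8 + 16 = 141.
141 ÷ 12 = 11 complete bars with 9 left over.

11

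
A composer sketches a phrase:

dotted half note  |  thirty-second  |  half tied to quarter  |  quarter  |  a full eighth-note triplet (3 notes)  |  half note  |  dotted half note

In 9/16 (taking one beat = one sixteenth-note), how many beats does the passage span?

52.5

One sixteenth-note beat = 2 thirty-second notes.
Express everything in thirty-second notes: dotted half note = 24; thirty-second = 1; half tied to quarter (half + quarter) = 24; quarter = 8; a full eighth-note triplet (3 notes) (three triplet eighths span one quarter) = 8; half note = 16; dotted half note = 24.
Sum: 24 + 1 + 24 + 8 + 8 + 16 + 24 = 105.
105 ÷ 2 = 52.5 beats.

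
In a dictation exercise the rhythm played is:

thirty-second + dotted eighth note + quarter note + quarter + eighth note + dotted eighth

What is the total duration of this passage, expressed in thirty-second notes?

Express everything in thirty-second notes: thirty-second = 1; dotted eighth note = 6; quarter note = 8; quarter = 8; eighth note = 4; dotted eighth = 6.
Adding: 1 + 6 + 8 + 8 + 4 + 6 = 33 thirty-second notes.

33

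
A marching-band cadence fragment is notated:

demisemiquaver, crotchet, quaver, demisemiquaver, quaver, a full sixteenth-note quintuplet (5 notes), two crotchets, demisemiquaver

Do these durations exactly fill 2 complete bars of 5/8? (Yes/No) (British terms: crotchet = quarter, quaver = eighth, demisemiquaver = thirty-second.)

One bar of 5/8 = 20 thirty-second notes, so 2 bars = 40.
In thirty-second notes: demisemiquaver = 1; crotchet = 8; quaver = 4; demisemiquaver = 1; quaver = 4; a full sixteenth-note quintuplet (5 notes) (five quintuplet sixteenths span one quarter) = 8; crotchet = 8; crotchet = 8; demisemiquaver = 1.
Adding: 1 + 8 + 4 + 1 + 4 + 8 + 8 + 8 + 1 = 43.
43 exceeds 40, so the answer is No.

No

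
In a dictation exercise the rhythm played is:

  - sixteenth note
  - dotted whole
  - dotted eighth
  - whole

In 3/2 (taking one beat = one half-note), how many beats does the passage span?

5.5

One half-note beat = 8 sixteenth notes.
Working in sixteenth notes: sixteenth note = 1; dotted whole = 24; dotted eighth = 3; whole = 16.
Altogether 1 + 24 + 3 + 16 = 44.
44 ÷ 8 = 5.5 beats.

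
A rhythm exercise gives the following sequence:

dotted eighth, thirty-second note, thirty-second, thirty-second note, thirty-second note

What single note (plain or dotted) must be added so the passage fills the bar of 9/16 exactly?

quarter note

The bar of 9/16 = 18 thirty-second notes.
Express everything in thirty-second notes: dotted eighth = 6; thirty-second note = 1; thirty-second = 1; thirty-second note = 1; thirty-second note = 1.
Altogether 6 + 1 + 1 + 1 + 1 = 10.
Remaining: 18 − 10 = 8 thirty-second notes, which is a quarter note.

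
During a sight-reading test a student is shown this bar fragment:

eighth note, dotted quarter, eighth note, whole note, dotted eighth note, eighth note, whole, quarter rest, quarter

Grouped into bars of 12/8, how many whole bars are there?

One bar of 12/8 = 24 sixteenth notes.
Express everything in sixteenth notes: eighth note = 2; dotted quarter = 6; eighth note = 2; whole note = 16; dotted eighth note = 3; eighth note = 2; whole = 16; quarter rest = 4; quarter = 4.
Altogether 2 + 6 + 2 + 16 + 3 + 2 + 16 + 4 + 4 = 55.
55 ÷ 24 = 2 complete bars with 7 left over.

2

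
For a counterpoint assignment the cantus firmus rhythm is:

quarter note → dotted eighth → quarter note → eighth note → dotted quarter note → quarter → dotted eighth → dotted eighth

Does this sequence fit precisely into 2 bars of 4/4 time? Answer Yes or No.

One bar of 4/4 = 16 sixteenth notes, so 2 bars = 32.
In sixteenth notes: quarter note = 4; dotted eighth = 3; quarter note = 4; eighth note = 2; dotted quarter note = 6; quarter = 4; dotted eighth = 3; dotted eighth = 3.
Total: 4 + 3 + 4 + 2 + 6 + 4 + 3 + 3 = 29.
29 falls short of 32, so the answer is No.

No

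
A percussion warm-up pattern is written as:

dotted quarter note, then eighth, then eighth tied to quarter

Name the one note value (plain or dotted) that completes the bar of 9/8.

The bar of 9/8 = 9 eighth notes.
Each duration in eighth notes: dotted quarter note = 3; eighth = 1; eighth tied to quarter (eighth + quarter) = 3.
Sum: 3 + 1 + 3 = 7.
Remaining: 9 − 7 = 2 eighth notes, which is a quarter note.

quarter note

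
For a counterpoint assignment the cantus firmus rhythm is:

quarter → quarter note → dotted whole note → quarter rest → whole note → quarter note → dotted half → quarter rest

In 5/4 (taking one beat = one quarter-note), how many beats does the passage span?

One quarter-note beat = 2 eighth notes.
In eighth notes: quarter = 2; quarter note = 2; dotted whole note = 12; quarter rest = 2; whole note = 8; quarter note = 2; dotted half = 6; quarter rest = 2.
Sum: 2 + 2 + 12 + 2 + 8 + 2 + 6 + 2 = 36.
36 ÷ 2 = 18 beats.

18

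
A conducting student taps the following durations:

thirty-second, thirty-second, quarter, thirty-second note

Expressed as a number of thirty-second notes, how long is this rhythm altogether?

Express everything in thirty-second notes: thirty-second = 1; thirty-second = 1; quarter = 8; thirty-second note = 1.
Total: 1 + 1 + 8 + 1 = 11 thirty-second notes.

11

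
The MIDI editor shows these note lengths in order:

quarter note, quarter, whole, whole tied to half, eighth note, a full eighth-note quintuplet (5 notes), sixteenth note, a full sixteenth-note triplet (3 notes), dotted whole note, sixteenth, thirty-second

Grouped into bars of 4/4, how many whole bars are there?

5

One bar of 4/4 = 32 thirty-second notes.
Convert each value to thirty-second notes: quarter note = 8; quarter = 8; whole = 32; whole tied to half (whole + half) = 48; eighth note = 4; a full eighth-note quintuplet (5 notes) (five quintuplet eighths span one half) = 16; sixteenth note = 2; a full sixteenth-note triplet (3 notes) (three triplet sixteenths span one eighth) = 4; dotted whole note = 48; sixteenth = 2; thirty-second = 1.
Adding: 8 + 8 + 32 + 48 + 4 + 16 + 2 + 4 + 48 + 2 + 1 = 173.
173 ÷ 32 = 5 complete bars with 13 left over.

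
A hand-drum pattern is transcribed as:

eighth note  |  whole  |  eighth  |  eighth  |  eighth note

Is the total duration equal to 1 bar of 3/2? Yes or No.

Yes

One bar of 3/2 = 12 eighth notes.
Convert each value to eighth notes: eighth note = 1; whole = 8; eighth = 1; eighth = 1; eighth note = 1.
Altogether 1 + 8 + 1 + 1 + 1 = 12.
12 equals 12, so the answer is Yes.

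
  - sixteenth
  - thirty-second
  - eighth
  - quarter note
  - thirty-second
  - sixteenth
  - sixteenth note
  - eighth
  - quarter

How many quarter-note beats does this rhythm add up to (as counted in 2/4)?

4

One quarter-note beat = 8 thirty-second notes.
Each duration in thirty-second notes: sixteenth = 2; thirty-second = 1; eighth = 4; quarter note = 8; thirty-second = 1; sixteenth = 2; sixteenth note = 2; eighth = 4; quarter = 8.
Altogether 2 + 1 + 4 + 8 + 1 + 2 + 2 + 4 + 8 = 32.
32 ÷ 8 = 4 beats.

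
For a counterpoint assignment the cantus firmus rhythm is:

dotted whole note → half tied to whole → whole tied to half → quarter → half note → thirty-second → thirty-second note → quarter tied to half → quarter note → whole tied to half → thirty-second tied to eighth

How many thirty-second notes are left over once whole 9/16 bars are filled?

One bar of 9/16 = 18 thirty-second notes.
Each duration in thirty-second notes: dotted whole note = 48; half tied to whole (half + whole) = 48; whole tied to half (whole + half) = 48; quarter = 8; half note = 16; thirty-second = 1; thirty-second note = 1; quarter tied to half (quarter + half) = 24; quarter note = 8; whole tied to half (whole + half) = 48; thirty-second tied to eighth (thirty-second + eighth) = 5.
Total: 48 + 48 + 48 + 8 + 16 + 1 + 1 + 24 + 8 + 48 + 5 = 255.
255 ÷ 18 = 14 complete bars with 3 thirty-second notes remaining.

3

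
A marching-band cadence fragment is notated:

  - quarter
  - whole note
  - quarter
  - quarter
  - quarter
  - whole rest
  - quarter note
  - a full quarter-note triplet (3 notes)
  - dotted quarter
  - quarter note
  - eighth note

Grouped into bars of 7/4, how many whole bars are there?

2

One bar of 7/4 = 14 eighth notes.
Working in eighth notes: quarter = 2; whole note = 8; quarter = 2; quarter = 2; quarter = 2; whole rest = 8; quarter note = 2; a full quarter-note triplet (3 notes) (three triplet quarters span one half) = 4; dotted quarter = 3; quarter note = 2; eighth note = 1.
Adding: 2 + 8 + 2 + 2 + 2 + 8 + 2 + 4 + 3 + 2 + 1 = 36.
36 ÷ 14 = 2 complete bars with 8 left over.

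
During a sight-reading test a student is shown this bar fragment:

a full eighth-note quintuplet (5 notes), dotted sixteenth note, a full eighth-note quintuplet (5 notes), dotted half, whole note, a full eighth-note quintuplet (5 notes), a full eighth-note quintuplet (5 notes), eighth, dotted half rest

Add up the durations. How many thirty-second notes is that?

Express everything in thirty-second notes: a full eighth-note quintuplet (5 notes) (five quintuplet eighths span one half) = 16; dotted sixteenth note = 3; a full eighth-note quintuplet (5 notes) (five quintuplet eighths span one half) = 16; dotted half = 24; whole note = 32; a full eighth-note quintuplet (5 notes) (five quintuplet eighths span one half) = 16; a full eighth-note quintuplet (5 notes) (five quintuplet eighths span one half) = 16; eighth = 4; dotted half rest = 24.
Adding: 16 + 3 + 16 + 24 + 32 + 16 + 16 + 4 + 24 = 151 thirty-second notes.

151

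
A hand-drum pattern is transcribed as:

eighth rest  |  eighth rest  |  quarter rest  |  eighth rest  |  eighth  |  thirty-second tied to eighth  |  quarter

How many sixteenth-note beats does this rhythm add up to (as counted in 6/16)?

One sixteenth-note beat = 2 thirty-second notes.
Each duration in thirty-second notes: eighth rest = 4; eighth rest = 4; quarter rest = 8; eighth rest = 4; eighth = 4; thirty-second tied to eighth (thirty-second + eighth) = 5; quarter = 8.
Total: 4 + 4 + 8 + 4 + 4 + 5 + 8 = 37.
37 ÷ 2 = 18.5 beats.

18.5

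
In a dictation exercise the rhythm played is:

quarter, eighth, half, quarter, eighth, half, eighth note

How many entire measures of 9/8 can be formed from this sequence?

One bar of 9/8 = 9 eighth notes.
Working in eighth notes: quarter = 2; eighth = 1; half = 4; quarter = 2; eighth = 1; half = 4; eighth note = 1.
Total: 2 + 1 + 4 + 2 + 1 + 4 + 1 = 15.
15 ÷ 9 = 1 complete bar with 6 left over.

1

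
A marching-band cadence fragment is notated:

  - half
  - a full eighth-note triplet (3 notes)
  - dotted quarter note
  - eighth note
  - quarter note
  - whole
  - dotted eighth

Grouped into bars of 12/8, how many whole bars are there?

1

One bar of 12/8 = 24 sixteenth notes.
Each duration in sixteenth notes: half = 8; a full eighth-note triplet (3 notes) (three triplet eighths span one quarter) = 4; dotted quarter note = 6; eighth note = 2; quarter note = 4; whole = 16; dotted eighth = 3.
Altogether 8 + 4 + 6 + 2 + 4 + 16 + 3 = 43.
43 ÷ 24 = 1 complete bar with 19 left over.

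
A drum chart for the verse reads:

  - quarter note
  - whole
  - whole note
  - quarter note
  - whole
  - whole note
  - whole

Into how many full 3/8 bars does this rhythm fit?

14

One bar of 3/8 = 3 eighth notes.
Each duration in eighth notes: quarter note = 2; whole = 8; whole note = 8; quarter note = 2; whole = 8; whole note = 8; whole = 8.
Adding: 2 + 8 + 8 + 2 + 8 + 8 + 8 = 44.
44 ÷ 3 = 14 complete bars with 2 left over.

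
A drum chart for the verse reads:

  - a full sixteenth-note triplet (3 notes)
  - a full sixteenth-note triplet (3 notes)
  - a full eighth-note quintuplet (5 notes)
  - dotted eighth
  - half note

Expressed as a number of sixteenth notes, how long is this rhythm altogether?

Each duration in sixteenth notes: a full sixteenth-note triplet (3 notes) (three triplet sixteenths span one eighth) = 2; a full sixteenth-note triplet (3 notes) (three triplet sixteenths span one eighth) = 2; a full eighth-note quintuplet (5 notes) (five quintuplet eighths span one half) = 8; dotted eighth = 3; half note = 8.
Adding: 2 + 2 + 8 + 3 + 8 = 23 sixteenth notes.

23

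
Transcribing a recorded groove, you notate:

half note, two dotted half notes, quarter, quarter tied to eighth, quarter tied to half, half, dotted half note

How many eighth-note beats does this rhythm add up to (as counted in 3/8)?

37

One eighth-note beat = 2 sixteenth notes.
Working in sixteenth notes: half note = 8; dotted half note = 12; dotted half note = 12; quarter = 4; quarter tied to eighth (quarter + eighth) = 6; quarter tied to half (quarter + half) = 12; half = 8; dotted half note = 12.
Adding: 8 + 12 + 12 + 4 + 6 + 12 + 8 + 12 = 74.
74 ÷ 2 = 37 beats.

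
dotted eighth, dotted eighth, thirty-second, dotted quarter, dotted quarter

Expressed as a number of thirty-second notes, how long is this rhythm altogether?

Working in thirty-second notes: dotted eighth = 6; dotted eighth = 6; thirty-second = 1; dotted quarter = 12; dotted quarter = 12.
Adding: 6 + 6 + 1 + 12 + 12 = 37 thirty-second notes.

37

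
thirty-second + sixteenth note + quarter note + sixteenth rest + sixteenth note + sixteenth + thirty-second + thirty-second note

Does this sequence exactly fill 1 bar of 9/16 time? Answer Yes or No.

No

One bar of 9/16 = 18 thirty-second notes.
In thirty-second notes: thirty-second = 1; sixteenth note = 2; quarter note = 8; sixteenth rest = 2; sixteenth note = 2; sixteenth = 2; thirty-second = 1; thirty-second note = 1.
Adding: 1 + 2 + 8 + 2 + 2 + 2 + 1 + 1 = 19.
19 exceeds 18, so the answer is No.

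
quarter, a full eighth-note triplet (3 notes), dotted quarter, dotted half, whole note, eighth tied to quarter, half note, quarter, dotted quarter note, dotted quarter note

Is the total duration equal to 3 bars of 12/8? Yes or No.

Yes

One bar of 12/8 = 12 eighth notes, so 3 bars = 36.
Working in eighth notes: quarter = 2; a full eighth-note triplet (3 notes) (three triplet eighths span one quarter) = 2; dotted quarter = 3; dotted half = 6; whole note = 8; eighth tied to quarter (eighth + quarter) = 3; half note = 4; quarter = 2; dotted quarter note = 3; dotted quarter note = 3.
Adding: 2 + 2 + 3 + 6 + 8 + 3 + 4 + 2 + 3 + 3 = 36.
36 equals 36, so the answer is Yes.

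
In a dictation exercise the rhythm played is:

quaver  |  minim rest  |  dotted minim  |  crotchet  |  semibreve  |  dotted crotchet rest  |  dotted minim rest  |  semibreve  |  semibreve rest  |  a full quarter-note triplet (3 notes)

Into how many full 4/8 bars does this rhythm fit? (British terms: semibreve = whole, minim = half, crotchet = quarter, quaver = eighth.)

One bar of 4/8 = 4 eighth notes.
Convert each value to eighth notes: quaver = 1; minim rest = 4; dotted minim = 6; crotchet = 2; semibreve = 8; dotted crotchet rest = 3; dotted minim rest = 6; semibreve = 8; semibreve rest = 8; a full quarter-note triplet (3 notes) (three triplet quarters span one half) = 4.
Total: 1 + 4 + 6 + 2 + 8 + 3 + 6 + 8 + 8 + 4 = 50.
50 ÷ 4 = 12 complete bars with 2 left over.

12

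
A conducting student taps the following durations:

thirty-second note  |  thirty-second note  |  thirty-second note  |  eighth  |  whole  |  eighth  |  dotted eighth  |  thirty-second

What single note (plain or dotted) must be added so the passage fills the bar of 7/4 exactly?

The bar of 7/4 = 56 thirty-second notes.
Express everything in thirty-second notes: thirty-second note = 1; thirty-second note = 1; thirty-second note = 1; eighth = 4; whole = 32; eighth = 4; dotted eighth = 6; thirty-second = 1.
Sum: 1 + 1 + 1 + 4 + 32 + 4 + 6 + 1 = 50.
Remaining: 56 − 50 = 6 thirty-second notes, which is a dotted eighth note.

dotted eighth note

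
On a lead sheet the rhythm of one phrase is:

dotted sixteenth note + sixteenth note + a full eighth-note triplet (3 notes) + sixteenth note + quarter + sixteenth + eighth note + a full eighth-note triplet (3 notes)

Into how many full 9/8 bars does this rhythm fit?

One bar of 9/8 = 36 thirty-second notes.
Convert each value to thirty-second notes: dotted sixteenth note = 3; sixteenth note = 2; a full eighth-note triplet (3 notes) (three triplet eighths span one quarter) = 8; sixteenth note = 2; quarter = 8; sixteenth = 2; eighth note = 4; a full eighth-note triplet (3 notes) (three triplet eighths span one quarter) = 8.
Adding: 3 + 2 + 8 + 2 + 8 + 2 + 4 + 8 = 37.
37 ÷ 36 = 1 complete bar with 1 left over.

1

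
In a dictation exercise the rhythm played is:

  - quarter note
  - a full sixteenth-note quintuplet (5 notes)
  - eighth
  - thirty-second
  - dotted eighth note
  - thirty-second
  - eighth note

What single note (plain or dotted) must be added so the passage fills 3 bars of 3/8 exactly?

eighth note

3 bars of 3/8 = 36 thirty-second notes.
In thirty-second notes: quarter note = 8; a full sixteenth-note quintuplet (5 notes) (five quintuplet sixteenths span one quarter) = 8; eighth = 4; thirty-second = 1; dotted eighth note = 6; thirty-second = 1; eighth note = 4.
Adding: 8 + 8 + 4 + 1 + 6 + 1 + 4 = 32.
Remaining: 36 − 32 = 4 thirty-second notes, which is a eighth note.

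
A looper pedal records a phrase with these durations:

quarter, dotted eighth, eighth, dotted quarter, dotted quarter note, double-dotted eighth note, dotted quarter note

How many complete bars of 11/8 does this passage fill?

One bar of 11/8 = 44 thirty-second notes.
In thirty-second notes: quarter = 8; dotted eighth = 6; eighth = 4; dotted quarter = 12; dotted quarter note = 12; double-dotted eighth note = 7; dotted quarter note = 12.
Total: 8 + 6 + 4 + 12 + 12 + 7 + 12 = 61.
61 ÷ 44 = 1 complete bar with 17 left over.

1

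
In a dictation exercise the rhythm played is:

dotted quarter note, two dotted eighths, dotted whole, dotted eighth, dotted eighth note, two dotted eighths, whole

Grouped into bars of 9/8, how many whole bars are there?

One bar of 9/8 = 18 sixteenth notes.
In sixteenth notes: dotted quarter note = 6; dotted eighth = 3; dotted eighth = 3; dotted whole = 24; dotted eighth = 3; dotted eighth note = 3; dotted eighth = 3; dotted eighth = 3; whole = 16.
Sum: 6 + 3 + 3 + 24 + 3 + 3 + 3 + 3 + 16 = 64.
64 ÷ 18 = 3 complete bars with 10 left over.

3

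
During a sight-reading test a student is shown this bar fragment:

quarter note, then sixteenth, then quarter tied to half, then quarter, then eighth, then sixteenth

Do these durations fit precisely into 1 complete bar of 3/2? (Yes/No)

Yes

One bar of 3/2 = 24 sixteenth notes.
Each duration in sixteenth notes: quarter note = 4; sixteenth = 1; quarter tied to half (quarter + half) = 12; quarter = 4; eighth = 2; sixteenth = 1.
Total: 4 + 1 + 12 + 4 + 2 + 1 = 24.
24 equals 24, so the answer is Yes.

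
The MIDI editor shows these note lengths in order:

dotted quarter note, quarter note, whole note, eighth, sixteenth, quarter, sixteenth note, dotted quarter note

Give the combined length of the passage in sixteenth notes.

Each duration in sixteenth notes: dotted quarter note = 6; quarter note = 4; whole note = 16; eighth = 2; sixteenth = 1; quarter = 4; sixteenth note = 1; dotted quarter note = 6.
Sum: 6 + 4 + 16 + 2 + 1 + 4 + 1 + 6 = 40 sixteenth notes.

40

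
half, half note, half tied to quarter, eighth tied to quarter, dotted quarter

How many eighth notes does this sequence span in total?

Convert each value to eighth notes: half = 4; half note = 4; half tied to quarter (half + quarter) = 6; eighth tied to quarter (eighth + quarter) = 3; dotted quarter = 3.
Sum: 4 + 4 + 6 + 3 + 3 = 20 eighth notes.

20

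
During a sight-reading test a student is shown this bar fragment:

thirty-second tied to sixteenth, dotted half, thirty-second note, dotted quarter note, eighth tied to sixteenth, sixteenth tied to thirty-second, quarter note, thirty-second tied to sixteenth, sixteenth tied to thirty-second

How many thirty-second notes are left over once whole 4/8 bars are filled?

One bar of 4/8 = 16 thirty-second notes.
Working in thirty-second notes: thirty-second tied to sixteenth (thirty-second + sixteenth) = 3; dotted half = 24; thirty-second note = 1; dotted quarter note = 12; eighth tied to sixteenth (eighth + sixteenth) = 6; sixteenth tied to thirty-second (sixteenth + thirty-second) = 3; quarter note = 8; thirty-second tied to sixteenth (thirty-second + sixteenth) = 3; sixteenth tied to thirty-second (sixteenth + thirty-second) = 3.
Total: 3 + 24 + 1 + 12 + 6 + 3 + 8 + 3 + 3 = 63.
63 ÷ 16 = 3 complete bars with 15 thirty-second notes remaining.

15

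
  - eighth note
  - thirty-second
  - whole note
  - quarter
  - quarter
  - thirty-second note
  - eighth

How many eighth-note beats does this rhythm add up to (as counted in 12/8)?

One eighth-note beat = 4 thirty-second notes.
Each duration in thirty-second notes: eighth note = 4; thirty-second = 1; whole note = 32; quarter = 8; quarter = 8; thirty-second note = 1; eighth = 4.
Sum: 4 + 1 + 32 + 8 + 8 + 1 + 4 = 58.
58 ÷ 4 = 14.5 beats.

14.5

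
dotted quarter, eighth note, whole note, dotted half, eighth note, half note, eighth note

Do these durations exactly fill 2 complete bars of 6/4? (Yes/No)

One bar of 6/4 = 12 eighth notes, so 2 bars = 24.
Express everything in eighth notes: dotted quarter = 3; eighth note = 1; whole note = 8; dotted half = 6; eighth note = 1; half note = 4; eighth note = 1.
Sum: 3 + 1 + 8 + 6 + 1 + 4 + 1 = 24.
24 equals 24, so the answer is Yes.

Yes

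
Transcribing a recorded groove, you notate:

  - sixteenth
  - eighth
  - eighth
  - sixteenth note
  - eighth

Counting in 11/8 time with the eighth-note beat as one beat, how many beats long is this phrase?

One eighth-note beat = 2 sixteenth notes.
Working in sixteenth notes: sixteenth = 1; eighth = 2; eighth = 2; sixteenth note = 1; eighth = 2.
Sum: 1 + 2 + 2 + 1 + 2 = 8.
8 ÷ 2 = 4 beats.

4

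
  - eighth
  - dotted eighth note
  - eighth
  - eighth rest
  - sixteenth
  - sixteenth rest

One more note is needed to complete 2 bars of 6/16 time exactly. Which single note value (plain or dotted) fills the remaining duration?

2 bars of 6/16 = 12 sixteenth notes.
Each duration in sixteenth notes: eighth = 2; dotted eighth note = 3; eighth = 2; eighth rest = 2; sixteenth = 1; sixteenth rest = 1.
Total: 2 + 3 + 2 + 2 + 1 + 1 = 11.
Remaining: 12 − 11 = 1 sixteenth note, which is a sixteenth note.

sixteenth note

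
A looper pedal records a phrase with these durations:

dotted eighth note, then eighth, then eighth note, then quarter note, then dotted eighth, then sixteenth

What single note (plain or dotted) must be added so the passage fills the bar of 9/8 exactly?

dotted eighth note

The bar of 9/8 = 18 sixteenth notes.
Express everything in sixteenth notes: dotted eighth note = 3; eighth = 2; eighth note = 2; quarter note = 4; dotted eighth = 3; sixteenth = 1.
Adding: 3 + 2 + 2 + 4 + 3 + 1 = 15.
Remaining: 18 − 15 = 3 sixteenth notes, which is a dotted eighth note.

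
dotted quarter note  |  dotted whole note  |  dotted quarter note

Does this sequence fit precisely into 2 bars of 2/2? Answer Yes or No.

One bar of 2/2 = 8 eighth notes, so 2 bars = 16.
Express everything in eighth notes: dotted quarter note = 3; dotted whole note = 12; dotted quarter note = 3.
Adding: 3 + 12 + 3 = 18.
18 exceeds 16, so the answer is No.

No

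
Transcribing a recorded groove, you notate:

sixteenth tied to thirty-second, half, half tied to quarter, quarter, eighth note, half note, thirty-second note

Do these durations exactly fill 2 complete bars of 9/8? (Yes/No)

Yes

One bar of 9/8 = 36 thirty-second notes, so 2 bars = 72.
Express everything in thirty-second notes: sixteenth tied to thirty-second (sixteenth + thirty-second) = 3; half = 16; half tied to quarter (half + quarter) = 24; quarter = 8; eighth note = 4; half note = 16; thirty-second note = 1.
Total: 3 + 16 + 24 + 8 + 4 + 16 + 1 = 72.
72 equals 72, so the answer is Yes.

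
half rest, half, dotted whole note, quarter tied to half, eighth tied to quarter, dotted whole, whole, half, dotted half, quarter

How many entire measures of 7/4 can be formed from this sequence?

One bar of 7/4 = 14 eighth notes.
Each duration in eighth notes: half rest = 4; half = 4; dotted whole note = 12; quarter tied to half (quarter + half) = 6; eighth tied to quarter (eighth + quarter) = 3; dotted whole = 12; whole = 8; half = 4; dotted half = 6; quarter = 2.
Sum: 4 + 4 + 12 + 6 + 3 + 12 + 8 + 4 + 6 + 2 = 61.
61 ÷ 14 = 4 complete bars with 5 left over.

4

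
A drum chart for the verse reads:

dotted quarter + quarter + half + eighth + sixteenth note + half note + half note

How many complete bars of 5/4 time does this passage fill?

1

One bar of 5/4 = 20 sixteenth notes.
Express everything in sixteenth notes: dotted quarter = 6; quarter = 4; half = 8; eighth = 2; sixteenth note = 1; half note = 8; half note = 8.
Total: 6 + 4 + 8 + 2 + 1 + 8 + 8 = 37.
37 ÷ 20 = 1 complete bar with 17 left over.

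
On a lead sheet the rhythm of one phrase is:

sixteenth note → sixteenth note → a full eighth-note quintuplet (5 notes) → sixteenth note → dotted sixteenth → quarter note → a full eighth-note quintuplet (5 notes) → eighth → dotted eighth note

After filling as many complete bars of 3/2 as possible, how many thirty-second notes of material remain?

11

One bar of 3/2 = 48 thirty-second notes.
Express everything in thirty-second notes: sixteenth note = 2; sixteenth note = 2; a full eighth-note quintuplet (5 notes) (five quintuplet eighths span one half) = 16; sixteenth note = 2; dotted sixteenth = 3; quarter note = 8; a full eighth-note quintuplet (5 notes) (five quintuplet eighths span one half) = 16; eighth = 4; dotted eighth note = 6.
Total: 2 + 2 + 16 + 2 + 3 + 8 + 16 + 4 + 6 = 59.
59 ÷ 48 = 1 complete bar with 11 thirty-second notes remaining.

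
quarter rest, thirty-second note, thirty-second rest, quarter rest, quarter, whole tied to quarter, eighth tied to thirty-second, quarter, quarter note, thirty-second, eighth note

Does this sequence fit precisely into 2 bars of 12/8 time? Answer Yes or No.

No

One bar of 12/8 = 48 thirty-second notes, so 2 bars = 96.
Working in thirty-second notes: quarter rest = 8; thirty-second note = 1; thirty-second rest = 1; quarter rest = 8; quarter = 8; whole tied to quarter (whole + quarter) = 40; eighth tied to thirty-second (eighth + thirty-second) = 5; quarter = 8; quarter note = 8; thirty-second = 1; eighth note = 4.
Adding: 8 + 1 + 1 + 8 + 8 + 40 + 5 + 8 + 8 + 1 + 4 = 92.
92 falls short of 96, so the answer is No.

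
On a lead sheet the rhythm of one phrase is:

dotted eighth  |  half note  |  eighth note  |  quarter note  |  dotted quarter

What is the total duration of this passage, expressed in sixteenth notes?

Working in sixteenth notes: dotted eighth = 3; half note = 8; eighth note = 2; quarter note = 4; dotted quarter = 6.
Sum: 3 + 8 + 2 + 4 + 6 = 23 sixteenth notes.

23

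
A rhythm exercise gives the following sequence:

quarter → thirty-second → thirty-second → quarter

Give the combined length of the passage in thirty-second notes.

18

Each duration in thirty-second notes: quarter = 8; thirty-second = 1; thirty-second = 1; quarter = 8.
Altogether 8 + 1 + 1 + 8 = 18 thirty-second notes.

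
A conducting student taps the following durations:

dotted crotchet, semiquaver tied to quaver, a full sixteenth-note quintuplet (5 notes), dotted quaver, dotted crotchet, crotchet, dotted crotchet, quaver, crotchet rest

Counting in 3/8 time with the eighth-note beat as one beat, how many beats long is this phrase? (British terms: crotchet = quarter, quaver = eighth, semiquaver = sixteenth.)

One eighth-note beat = 2 sixteenth notes.
In sixteenth notes: dotted crotchet = 6; semiquaver tied to quaver (semiquaver + quaver) = 3; a full sixteenth-note quintuplet (5 notes) (five quintuplet sixteenths span one quarter) = 4; dotted quaver = 3; dotted crotchet = 6; crotchet = 4; dotted crotchet = 6; quaver = 2; crotchet rest = 4.
Total: 6 + 3 + 4 + 3 + 6 + 4 + 6 + 2 + 4 = 38.
38 ÷ 2 = 19 beats.

19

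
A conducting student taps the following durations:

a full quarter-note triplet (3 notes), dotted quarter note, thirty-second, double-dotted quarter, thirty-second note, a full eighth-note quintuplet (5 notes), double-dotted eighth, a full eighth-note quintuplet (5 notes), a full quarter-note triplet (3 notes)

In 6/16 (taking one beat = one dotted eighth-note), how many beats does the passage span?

16.5

One dotted eighth-note beat = 6 thirty-second notes.
Working in thirty-second notes: a full quarter-note triplet (3 notes) (three triplet quarters span one half) = 16; dotted quarter note = 12; thirty-second = 1; double-dotted quarter = 14; thirty-second note = 1; a full eighth-note quintuplet (5 notes) (five quintuplet eighths span one half) = 16; double-dotted eighth = 7; a full eighth-note quintuplet (5 notes) (five quintuplet eighths span one half) = 16; a full quarter-note triplet (3 notes) (three triplet quarters span one half) = 16.
Sum: 16 + 12 + 1 + 14 + 1 + 16 + 7 + 16 + 16 = 99.
99 ÷ 6 = 16.5 beats.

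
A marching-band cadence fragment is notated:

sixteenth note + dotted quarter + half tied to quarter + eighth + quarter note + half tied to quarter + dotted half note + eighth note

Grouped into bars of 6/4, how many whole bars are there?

One bar of 6/4 = 24 sixteenth notes.
In sixteenth notes: sixteenth note = 1; dotted quarter = 6; half tied to quarter (half + quarter) = 12; eighth = 2; quarter note = 4; half tied to quarter (half + quarter) = 12; dotted half note = 12; eighth note = 2.
Altogether 1 + 6 + 12 + 2 + 4 + 12 + 12 + 2 = 51.
51 ÷ 24 = 2 complete bars with 3 left over.

2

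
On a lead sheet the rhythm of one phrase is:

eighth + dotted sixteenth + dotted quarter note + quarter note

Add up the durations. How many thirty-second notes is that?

Each duration in thirty-second notes: eighth = 4; dotted sixteenth = 3; dotted quarter note = 12; quarter note = 8.
Sum: 4 + 3 + 12 + 8 = 27 thirty-second notes.

27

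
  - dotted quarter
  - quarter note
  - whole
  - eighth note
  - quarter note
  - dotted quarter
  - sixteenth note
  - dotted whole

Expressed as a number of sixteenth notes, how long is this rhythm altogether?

Convert each value to sixteenth notes: dotted quarter = 6; quarter note = 4; whole = 16; eighth note = 2; quarter note = 4; dotted quarter = 6; sixteenth note = 1; dotted whole = 24.
Sum: 6 + 4 + 16 + 2 + 4 + 6 + 1 + 24 = 63 sixteenth notes.

63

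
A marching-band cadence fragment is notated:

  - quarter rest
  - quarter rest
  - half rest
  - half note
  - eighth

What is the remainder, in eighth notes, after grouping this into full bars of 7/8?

One bar of 7/8 = 7 eighth notes.
Each duration in eighth notes: quarter rest = 2; quarter rest = 2; half rest = 4; half note = 4; eighth = 1.
Total: 2 + 2 + 4 + 4 + 1 = 13.
13 ÷ 7 = 1 complete bar with 6 eighth notes remaining.

6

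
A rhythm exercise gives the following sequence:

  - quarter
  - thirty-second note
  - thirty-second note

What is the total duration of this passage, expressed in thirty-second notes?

Working in thirty-second notes: quarter = 8; thirty-second note = 1; thirty-second note = 1.
Altogether 8 + 1 + 1 = 10 thirty-second notes.

10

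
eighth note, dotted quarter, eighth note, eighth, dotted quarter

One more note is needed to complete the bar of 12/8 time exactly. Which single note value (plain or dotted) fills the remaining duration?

dotted quarter note

The bar of 12/8 = 12 eighth notes.
Working in eighth notes: eighth note = 1; dotted quarter = 3; eighth note = 1; eighth = 1; dotted quarter = 3.
Total: 1 + 3 + 1 + 1 + 3 = 9.
Remaining: 12 − 9 = 3 eighth notes, which is a dotted quarter note.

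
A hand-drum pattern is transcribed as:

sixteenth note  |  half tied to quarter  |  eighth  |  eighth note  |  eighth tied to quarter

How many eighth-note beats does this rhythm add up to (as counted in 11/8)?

11.5

One eighth-note beat = 2 sixteenth notes.
Convert each value to sixteenth notes: sixteenth note = 1; half tied to quarter (half + quarter) = 12; eighth = 2; eighth note = 2; eighth tied to quarter (eighth + quarter) = 6.
Sum: 1 + 12 + 2 + 2 + 6 = 23.
23 ÷ 2 = 11.5 beats.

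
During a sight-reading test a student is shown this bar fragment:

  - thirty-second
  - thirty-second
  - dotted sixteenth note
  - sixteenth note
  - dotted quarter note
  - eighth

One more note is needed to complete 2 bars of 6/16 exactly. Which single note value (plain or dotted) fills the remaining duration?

2 bars of 6/16 = 24 thirty-second notes.
Convert each value to thirty-second notes: thirty-second = 1; thirty-second = 1; dotted sixteenth note = 3; sixteenth note = 2; dotted quarter note = 12; eighth = 4.
Adding: 1 + 1 + 3 + 2 + 12 + 4 = 23.
Remaining: 24 − 23 = 1 thirty-second note, which is a thirty-second note.

thirty-second note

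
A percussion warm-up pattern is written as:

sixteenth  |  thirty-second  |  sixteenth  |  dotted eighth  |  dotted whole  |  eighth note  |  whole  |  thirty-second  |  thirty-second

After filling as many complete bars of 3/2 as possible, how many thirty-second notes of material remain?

One bar of 3/2 = 48 thirty-second notes.
Working in thirty-second notes: sixteenth = 2; thirty-second = 1; sixteenth = 2; dotted eighth = 6; dotted whole = 48; eighth note = 4; whole = 32; thirty-second = 1; thirty-second = 1.
Altogether 2 + 1 + 2 + 6 + 48 + 4 + 32 + 1 + 1 = 97.
97 ÷ 48 = 2 complete bars with 1 thirty-second note remaining.

1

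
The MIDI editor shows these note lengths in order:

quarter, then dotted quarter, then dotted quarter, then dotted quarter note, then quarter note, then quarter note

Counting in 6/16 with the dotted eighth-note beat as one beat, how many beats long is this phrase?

10

One dotted eighth-note beat = 3 sixteenth notes.
In sixteenth notes: quarter = 4; dotted quarter = 6; dotted quarter = 6; dotted quarter note = 6; quarter note = 4; quarter note = 4.
Altogether 4 + 6 + 6 + 6 + 4 + 4 = 30.
30 ÷ 3 = 10 beats.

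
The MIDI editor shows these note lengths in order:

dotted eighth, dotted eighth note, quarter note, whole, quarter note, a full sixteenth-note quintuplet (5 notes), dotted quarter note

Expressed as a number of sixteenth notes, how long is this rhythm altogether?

Each duration in sixteenth notes: dotted eighth = 3; dotted eighth note = 3; quarter note = 4; whole = 16; quarter note = 4; a full sixteenth-note quintuplet (5 notes) (five quintuplet sixteenths span one quarter) = 4; dotted quarter note = 6.
Altogether 3 + 3 + 4 + 16 + 4 + 4 + 6 = 40 sixteenth notes.

40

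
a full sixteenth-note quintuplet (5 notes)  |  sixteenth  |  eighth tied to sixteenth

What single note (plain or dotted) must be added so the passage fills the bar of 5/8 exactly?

The bar of 5/8 = 10 sixteenth notes.
In sixteenth notes: a full sixteenth-note quintuplet (5 notes) (five quintuplet sixteenths span one quarter) = 4; sixteenth = 1; eighth tied to sixteenth (eighth + sixteenth) = 3.
Adding: 4 + 1 + 3 = 8.
Remaining: 10 − 8 = 2 sixteenth notes, which is a eighth note.

eighth note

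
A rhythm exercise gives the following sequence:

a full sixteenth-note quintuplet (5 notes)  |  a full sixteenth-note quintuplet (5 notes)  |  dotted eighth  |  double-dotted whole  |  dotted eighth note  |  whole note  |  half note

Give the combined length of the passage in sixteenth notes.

Express everything in sixteenth notes: a full sixteenth-note quintuplet (5 notes) (five quintuplet sixteenths span one quarter) = 4; a full sixteenth-note quintuplet (5 notes) (five quintuplet sixteenths span one quarter) = 4; dotted eighth = 3; double-dotted whole = 28; dotted eighth note = 3; whole note = 16; half note = 8.
Adding: 4 + 4 + 3 + 28 + 3 + 16 + 8 = 66 sixteenth notes.

66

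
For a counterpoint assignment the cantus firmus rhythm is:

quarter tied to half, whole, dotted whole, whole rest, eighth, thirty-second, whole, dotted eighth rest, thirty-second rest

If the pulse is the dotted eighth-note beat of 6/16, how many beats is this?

One dotted eighth-note beat = 6 thirty-second notes.
Convert each value to thirty-second notes: quarter tied to half (quarter + half) = 24; whole = 32; dotted whole = 48; whole rest = 32; eighth = 4; thirty-second = 1; whole = 32; dotted eighth rest = 6; thirty-second rest = 1.
Altogether 24 + 32 + 48 + 32 + 4 + 1 + 32 + 6 + 1 = 180.
180 ÷ 6 = 30 beats.

30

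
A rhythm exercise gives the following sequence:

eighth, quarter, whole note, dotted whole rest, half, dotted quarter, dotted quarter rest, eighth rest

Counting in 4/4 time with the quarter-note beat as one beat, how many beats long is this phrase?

17

One quarter-note beat = 2 eighth notes.
Convert each value to eighth notes: eighth = 1; quarter = 2; whole note = 8; dotted whole rest = 12; half = 4; dotted quarter = 3; dotted quarter rest = 3; eighth rest = 1.
Adding: 1 + 2 + 8 + 12 + 4 + 3 + 3 + 1 = 34.
34 ÷ 2 = 17 beats.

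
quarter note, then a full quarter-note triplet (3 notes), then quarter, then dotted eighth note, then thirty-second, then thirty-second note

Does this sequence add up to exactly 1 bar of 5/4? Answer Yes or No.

Yes

One bar of 5/4 = 40 thirty-second notes.
In thirty-second notes: quarter note = 8; a full quarter-note triplet (3 notes) (three triplet quarters span one half) = 16; quarter = 8; dotted eighth note = 6; thirty-second = 1; thirty-second note = 1.
Sum: 8 + 16 + 8 + 6 + 1 + 1 = 40.
40 equals 40, so the answer is Yes.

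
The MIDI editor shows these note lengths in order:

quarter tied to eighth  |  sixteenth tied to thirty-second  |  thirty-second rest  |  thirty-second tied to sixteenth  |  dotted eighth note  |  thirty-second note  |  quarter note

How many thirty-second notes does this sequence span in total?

34

Each duration in thirty-second notes: quarter tied to eighth (quarter + eighth) = 12; sixteenth tied to thirty-second (sixteenth + thirty-second) = 3; thirty-second rest = 1; thirty-second tied to sixteenth (thirty-second + sixteenth) = 3; dotted eighth note = 6; thirty-second note = 1; quarter note = 8.
Sum: 12 + 3 + 1 + 3 + 6 + 1 + 8 = 34 thirty-second notes.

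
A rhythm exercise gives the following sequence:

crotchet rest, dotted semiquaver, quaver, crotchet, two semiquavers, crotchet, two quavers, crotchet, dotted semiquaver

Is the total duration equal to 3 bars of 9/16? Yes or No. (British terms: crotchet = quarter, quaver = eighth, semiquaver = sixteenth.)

Yes

One bar of 9/16 = 18 thirty-second notes, so 3 bars = 54.
Express everything in thirty-second notes: crotchet rest = 8; dotted semiquaver = 3; quaver = 4; crotchet = 8; semiquaver = 2; semiquaver = 2; crotchet = 8; quaver = 4; quaver = 4; crotchet = 8; dotted semiquaver = 3.
Sum: 8 + 3 + 4 + 8 + 2 + 2 + 8 + 4 + 4 + 8 + 3 = 54.
54 equals 54, so the answer is Yes.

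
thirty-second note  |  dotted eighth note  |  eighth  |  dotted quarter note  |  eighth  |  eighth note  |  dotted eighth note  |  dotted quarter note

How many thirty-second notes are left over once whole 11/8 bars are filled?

One bar of 11/8 = 44 thirty-second notes.
Each duration in thirty-second notes: thirty-second note = 1; dotted eighth note = 6; eighth = 4; dotted quarter note = 12; eighth = 4; eighth note = 4; dotted eighth note = 6; dotted quarter note = 12.
Altogether 1 + 6 + 4 + 12 + 4 + 4 + 6 + 12 = 49.
49 ÷ 44 = 1 complete bar with 5 thirty-second notes remaining.

5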